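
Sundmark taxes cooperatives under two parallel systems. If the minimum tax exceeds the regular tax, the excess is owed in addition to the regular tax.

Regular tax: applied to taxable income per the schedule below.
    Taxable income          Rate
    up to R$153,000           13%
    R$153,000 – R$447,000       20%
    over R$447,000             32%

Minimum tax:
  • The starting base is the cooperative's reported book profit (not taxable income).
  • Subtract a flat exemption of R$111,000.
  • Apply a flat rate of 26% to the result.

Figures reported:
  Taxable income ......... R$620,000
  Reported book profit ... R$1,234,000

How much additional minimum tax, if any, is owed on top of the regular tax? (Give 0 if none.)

Minimum tax:
  Base (reported book profit): R$1,234,000
  Less exemption R$111,000 → base R$1,123,000
  R$1,123,000 × 26% = R$291,980

Regular tax:
  R$153,000 × 13% = R$19,890
  R$294,000 × 20% = R$58,800
  R$173,000 × 32% = R$55,360
  → R$134,050

Excess of minimum tax over regular tax: R$291,980 − R$134,050 = R$157,930.

R$157,930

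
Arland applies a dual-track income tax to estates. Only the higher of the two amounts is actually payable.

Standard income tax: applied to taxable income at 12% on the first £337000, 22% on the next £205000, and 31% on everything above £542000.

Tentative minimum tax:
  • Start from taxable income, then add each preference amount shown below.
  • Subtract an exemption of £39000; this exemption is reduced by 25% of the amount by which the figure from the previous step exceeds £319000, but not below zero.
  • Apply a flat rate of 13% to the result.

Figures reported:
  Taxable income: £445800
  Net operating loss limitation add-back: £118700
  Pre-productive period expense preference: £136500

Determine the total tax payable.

£91130

Tentative minimum tax:
  Adjusted income: £445800 + £118700 + £136500 = £701000
  Exemption: 25% × (£701000 − £319000) = £95500 ≥ £39000, so the exemption is fully phased out
  Base: £701000 − £0 = £701000
  £701000 × 13% = £91130

Standard income tax:
  £337000 × 12% = £40440
  £108800 × 22% = £23936
  → £64376

£91130 > £64376, so the tentative minimum tax is the binding amount.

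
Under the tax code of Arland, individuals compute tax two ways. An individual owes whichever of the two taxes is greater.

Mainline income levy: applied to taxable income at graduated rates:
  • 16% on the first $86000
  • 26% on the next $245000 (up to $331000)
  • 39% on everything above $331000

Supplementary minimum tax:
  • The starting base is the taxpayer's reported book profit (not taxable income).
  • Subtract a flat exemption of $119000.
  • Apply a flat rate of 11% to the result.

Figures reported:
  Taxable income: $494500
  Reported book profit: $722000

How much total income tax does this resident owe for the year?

$141225

Supplementary minimum tax:
  Base (reported book profit): $722000
  Less exemption $119000 → base $603000
  $603000 × 11% = $66330

Mainline income levy:
  $86000 × 16% = $13760
  $245000 × 26% = $63700
  $163500 × 39% = $63765
  → $141225

$141225 > $66330, so the mainline income levy governs.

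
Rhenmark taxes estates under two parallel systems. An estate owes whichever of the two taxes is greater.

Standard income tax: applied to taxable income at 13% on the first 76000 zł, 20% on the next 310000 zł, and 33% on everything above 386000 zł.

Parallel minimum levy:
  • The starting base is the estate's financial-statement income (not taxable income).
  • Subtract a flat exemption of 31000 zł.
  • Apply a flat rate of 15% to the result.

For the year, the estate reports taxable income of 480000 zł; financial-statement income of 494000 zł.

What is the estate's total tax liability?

102900 zł

Standard income tax:
  76000 zł × 13% = 9880 zł
  310000 zł × 20% = 62000 zł
  94000 zł × 33% = 31020 zł
  → 102900 zł

Parallel minimum levy:
  Base (financial-statement income): 494000 zł
  Less exemption 31000 zł → base 463000 zł
  463000 zł × 15% = 69450 zł

102900 zł > 69450 zł, so the standard income tax governs.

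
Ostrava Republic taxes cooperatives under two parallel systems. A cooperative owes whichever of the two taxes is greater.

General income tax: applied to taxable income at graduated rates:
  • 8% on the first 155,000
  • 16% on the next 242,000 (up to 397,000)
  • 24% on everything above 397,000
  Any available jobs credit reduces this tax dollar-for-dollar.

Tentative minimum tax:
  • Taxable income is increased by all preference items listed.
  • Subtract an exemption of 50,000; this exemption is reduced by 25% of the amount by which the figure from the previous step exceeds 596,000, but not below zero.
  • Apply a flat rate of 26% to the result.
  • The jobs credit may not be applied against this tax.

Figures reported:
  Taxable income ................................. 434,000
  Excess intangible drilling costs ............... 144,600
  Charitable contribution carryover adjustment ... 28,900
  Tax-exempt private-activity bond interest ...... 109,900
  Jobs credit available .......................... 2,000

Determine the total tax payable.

181,415

General income tax:
  155,000 × 8% = 12,400
  242,000 × 16% = 38,720
  37,000 × 24% = 8,880
  → 60,000
  Less jobs credit 2,000 → 58,000

Tentative minimum tax:
  Adjusted income: 434,000 + 144,600 + 28,900 + 109,900 = 717,400
  Exemption: 50,000 − 25% × (717,400 − 596,000) = 50,000 − 30,350 = 19,650
  Base: 717,400 − 19,650 = 697,750
  697,750 × 26% = 181,415

181,415 > 58,000, so the tentative minimum tax is the binding amount.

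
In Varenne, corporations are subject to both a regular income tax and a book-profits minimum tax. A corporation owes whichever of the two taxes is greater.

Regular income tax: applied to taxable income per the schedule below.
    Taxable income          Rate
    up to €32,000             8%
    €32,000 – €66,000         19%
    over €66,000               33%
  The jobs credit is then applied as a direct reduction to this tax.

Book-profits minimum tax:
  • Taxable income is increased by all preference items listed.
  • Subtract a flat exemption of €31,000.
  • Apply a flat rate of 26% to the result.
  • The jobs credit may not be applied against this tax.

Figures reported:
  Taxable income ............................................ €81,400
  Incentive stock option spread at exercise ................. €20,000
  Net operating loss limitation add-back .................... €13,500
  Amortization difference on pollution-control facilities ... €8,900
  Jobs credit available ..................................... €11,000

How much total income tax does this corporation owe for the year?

Regular income tax:
  €32,000 × 8% = €2,560
  €34,000 × 19% = €6,460
  €15,400 × 33% = €5,082
  → €14,102
  Less jobs credit €11,000 → €3,102

Book-profits minimum tax:
  Adjusted income: €81,400 + €20,000 + €13,500 + €8,900 = €123,800
  Less exemption €31,000 → base €92,800
  €92,800 × 26% = €24,128

€24,128 > €3,102, so the book-profits minimum tax is the binding amount.

€24,128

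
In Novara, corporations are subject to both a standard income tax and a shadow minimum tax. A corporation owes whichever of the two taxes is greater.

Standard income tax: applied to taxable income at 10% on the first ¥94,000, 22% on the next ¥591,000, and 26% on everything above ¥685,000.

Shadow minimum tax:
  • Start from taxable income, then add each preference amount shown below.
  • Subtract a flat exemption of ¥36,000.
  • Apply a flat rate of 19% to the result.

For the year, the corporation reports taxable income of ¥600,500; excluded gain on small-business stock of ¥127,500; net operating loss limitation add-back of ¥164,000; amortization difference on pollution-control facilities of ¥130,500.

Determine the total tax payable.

Shadow minimum tax:
  Adjusted income: ¥600,500 + ¥127,500 + ¥164,000 + ¥130,500 = ¥1,022,500
  Less exemption ¥36,000 → base ¥986,500
  ¥986,500 × 19% = ¥187,435

Standard income tax:
  ¥94,000 × 10% = ¥9,400
  ¥506,500 × 22% = ¥111,430
  → ¥120,830

¥187,435 > ¥120,830, so the shadow minimum tax is the binding amount.

¥187,435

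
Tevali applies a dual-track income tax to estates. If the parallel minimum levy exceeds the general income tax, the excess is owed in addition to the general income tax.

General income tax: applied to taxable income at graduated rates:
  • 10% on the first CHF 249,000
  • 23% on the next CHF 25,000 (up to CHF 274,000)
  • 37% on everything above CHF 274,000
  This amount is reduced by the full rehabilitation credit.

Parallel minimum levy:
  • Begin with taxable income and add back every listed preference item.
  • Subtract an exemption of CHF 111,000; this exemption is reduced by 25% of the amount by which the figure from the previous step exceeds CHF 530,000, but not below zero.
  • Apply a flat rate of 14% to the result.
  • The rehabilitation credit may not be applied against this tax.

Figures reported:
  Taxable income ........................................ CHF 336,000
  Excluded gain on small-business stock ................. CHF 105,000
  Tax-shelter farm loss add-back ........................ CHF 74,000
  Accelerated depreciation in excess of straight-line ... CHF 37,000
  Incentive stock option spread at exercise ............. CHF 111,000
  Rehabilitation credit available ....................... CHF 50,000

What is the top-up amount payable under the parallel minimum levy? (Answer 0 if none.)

CHF 78,345

Parallel minimum levy:
  Adjusted income: CHF 336,000 + CHF 105,000 + CHF 74,000 + CHF 37,000 + CHF 111,000 = CHF 663,000
  Exemption: CHF 111,000 − 25% × (CHF 663,000 − CHF 530,000) = CHF 111,000 − CHF 33,250 = CHF 77,750
  Base: CHF 663,000 − CHF 77,750 = CHF 585,250
  CHF 585,250 × 14% = CHF 81,935

General income tax:
  CHF 249,000 × 10% = CHF 24,900
  CHF 25,000 × 23% = CHF 5,750
  CHF 62,000 × 37% = CHF 22,940
  → CHF 53,590
  Less rehabilitation credit CHF 50,000 → CHF 3,590

Excess of parallel minimum levy over general income tax: CHF 81,935 − CHF 3,590 = CHF 78,345.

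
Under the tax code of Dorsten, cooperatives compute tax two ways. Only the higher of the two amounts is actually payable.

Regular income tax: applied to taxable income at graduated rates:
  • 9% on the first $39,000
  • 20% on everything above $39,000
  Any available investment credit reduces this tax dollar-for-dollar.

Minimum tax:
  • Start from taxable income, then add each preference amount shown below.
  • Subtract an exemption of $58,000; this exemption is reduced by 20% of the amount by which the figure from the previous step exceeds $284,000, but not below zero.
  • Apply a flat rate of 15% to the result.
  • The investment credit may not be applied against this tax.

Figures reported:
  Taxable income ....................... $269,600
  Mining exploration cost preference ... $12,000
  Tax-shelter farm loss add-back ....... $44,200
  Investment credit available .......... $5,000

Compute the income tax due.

$44,630

Minimum tax:
  Adjusted income: $269,600 + $12,000 + $44,200 = $325,800
  Exemption: $58,000 − 20% × ($325,800 − $284,000) = $58,000 − $8,360 = $49,640
  Base: $325,800 − $49,640 = $276,160
  $276,160 × 15% = $41,424

Regular income tax:
  $39,000 × 9% = $3,510
  $230,600 × 20% = $46,120
  → $49,630
  Less investment credit $5,000 → $44,630

$44,630 > $41,424, so the regular income tax governs.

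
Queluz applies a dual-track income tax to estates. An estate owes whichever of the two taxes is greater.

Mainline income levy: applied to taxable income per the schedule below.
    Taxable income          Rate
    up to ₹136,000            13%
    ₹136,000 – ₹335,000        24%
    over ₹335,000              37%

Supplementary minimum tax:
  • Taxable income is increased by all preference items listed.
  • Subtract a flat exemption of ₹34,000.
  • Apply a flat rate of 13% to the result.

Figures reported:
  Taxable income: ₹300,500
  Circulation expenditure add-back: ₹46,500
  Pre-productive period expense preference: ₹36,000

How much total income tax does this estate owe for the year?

₹57,160

Mainline income levy:
  ₹136,000 × 13% = ₹17,680
  ₹164,500 × 24% = ₹39,480
  → ₹57,160

Supplementary minimum tax:
  Adjusted income: ₹300,500 + ₹46,500 + ₹36,000 = ₹383,000
  Less exemption ₹34,000 → base ₹349,000
  ₹349,000 × 13% = ₹45,370

₹57,160 > ₹45,370, so the mainline income levy governs.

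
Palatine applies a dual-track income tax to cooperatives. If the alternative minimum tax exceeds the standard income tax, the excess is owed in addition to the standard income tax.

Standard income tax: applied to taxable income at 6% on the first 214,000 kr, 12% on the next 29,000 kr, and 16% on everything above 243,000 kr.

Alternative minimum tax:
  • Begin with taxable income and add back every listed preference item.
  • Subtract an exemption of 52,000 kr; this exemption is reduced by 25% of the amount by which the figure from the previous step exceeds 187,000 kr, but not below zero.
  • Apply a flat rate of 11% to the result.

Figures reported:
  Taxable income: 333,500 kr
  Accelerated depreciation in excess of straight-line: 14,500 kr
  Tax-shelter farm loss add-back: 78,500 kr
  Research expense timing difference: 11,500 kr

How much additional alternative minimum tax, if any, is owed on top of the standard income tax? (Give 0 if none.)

17,380 kr

Alternative minimum tax:
  Adjusted income: 333,500 kr + 14,500 kr + 78,500 kr + 11,500 kr = 438,000 kr
  Exemption: 25% × (438,000 kr − 187,000 kr) = 62,750 kr ≥ 52,000 kr, so the exemption is fully phased out
  Base: 438,000 kr − 0 kr = 438,000 kr
  438,000 kr × 11% = 48,180 kr

Standard income tax:
  214,000 kr × 6% = 12,840 kr
  29,000 kr × 12% = 3,480 kr
  90,500 kr × 16% = 14,480 kr
  → 30,800 kr

Excess of alternative minimum tax over standard income tax: 48,180 kr − 30,800 kr = 17,380 kr.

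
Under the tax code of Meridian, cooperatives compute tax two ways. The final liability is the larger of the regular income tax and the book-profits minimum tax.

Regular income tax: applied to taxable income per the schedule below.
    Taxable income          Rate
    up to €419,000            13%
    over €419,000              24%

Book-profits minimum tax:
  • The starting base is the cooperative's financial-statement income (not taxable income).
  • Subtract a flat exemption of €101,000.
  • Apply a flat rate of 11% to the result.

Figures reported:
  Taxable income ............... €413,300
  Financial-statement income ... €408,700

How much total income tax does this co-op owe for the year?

€53,729

Book-profits minimum tax:
  Base (financial-statement income): €408,700
  Less exemption €101,000 → base €307,700
  €307,700 × 11% = €33,847

Regular income tax:
  €413,300 × 13% = €53,729

€53,729 > €33,847, so the regular income tax governs.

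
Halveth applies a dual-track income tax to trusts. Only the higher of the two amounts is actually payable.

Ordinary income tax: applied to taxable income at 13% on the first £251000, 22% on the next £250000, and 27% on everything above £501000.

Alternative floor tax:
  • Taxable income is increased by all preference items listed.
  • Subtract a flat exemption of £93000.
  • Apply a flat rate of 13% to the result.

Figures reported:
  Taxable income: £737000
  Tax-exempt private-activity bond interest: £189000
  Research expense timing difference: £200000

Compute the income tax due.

£151350

Ordinary income tax:
  £251000 × 13% = £32630
  £250000 × 22% = £55000
  £236000 × 27% = £63720
  → £151350

Alternative floor tax:
  Adjusted income: £737000 + £189000 + £200000 = £1126000
  Less exemption £93000 → base £1033000
  £1033000 × 13% = £134290

£151350 > £134290, so the ordinary income tax governs.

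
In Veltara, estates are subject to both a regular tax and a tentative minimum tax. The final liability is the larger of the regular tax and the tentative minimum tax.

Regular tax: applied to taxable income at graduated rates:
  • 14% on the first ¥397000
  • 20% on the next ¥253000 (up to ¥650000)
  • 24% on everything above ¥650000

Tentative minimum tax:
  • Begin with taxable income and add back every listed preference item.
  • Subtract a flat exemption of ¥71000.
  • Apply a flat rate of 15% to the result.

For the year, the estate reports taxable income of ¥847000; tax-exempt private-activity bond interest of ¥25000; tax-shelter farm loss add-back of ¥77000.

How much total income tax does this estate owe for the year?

Tentative minimum tax:
  Adjusted income: ¥847000 + ¥25000 + ¥77000 = ¥949000
  Less exemption ¥71000 → base ¥878000
  ¥878000 × 15% = ¥131700

Regular tax:
  ¥397000 × 14% = ¥55580
  ¥253000 × 20% = ¥50600
  ¥197000 × 24% = ¥47280
  → ¥153460

¥153460 > ¥131700, so the regular tax governs.

¥153460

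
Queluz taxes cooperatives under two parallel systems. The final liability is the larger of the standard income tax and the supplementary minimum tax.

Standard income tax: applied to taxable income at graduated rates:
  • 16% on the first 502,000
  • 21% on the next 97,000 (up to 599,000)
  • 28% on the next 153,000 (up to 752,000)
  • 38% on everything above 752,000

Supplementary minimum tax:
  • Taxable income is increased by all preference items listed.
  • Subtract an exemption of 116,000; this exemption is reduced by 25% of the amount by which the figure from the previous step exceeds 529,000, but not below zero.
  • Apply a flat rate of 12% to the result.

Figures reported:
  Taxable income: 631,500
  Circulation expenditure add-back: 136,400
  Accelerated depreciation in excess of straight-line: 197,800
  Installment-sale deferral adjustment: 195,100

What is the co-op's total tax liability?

139,296

Supplementary minimum tax:
  Adjusted income: 631,500 + 136,400 + 197,800 + 195,100 = 1,160,800
  Exemption: 25% × (1,160,800 − 529,000) = 157,950 ≥ 116,000, so the exemption is fully phased out
  Base: 1,160,800 − 0 = 1,160,800
  1,160,800 × 12% = 139,296

Standard income tax:
  502,000 × 16% = 80,320
  97,000 × 21% = 20,370
  32,500 × 28% = 9,100
  → 109,790

139,296 > 109,790, so the supplementary minimum tax is the binding amount.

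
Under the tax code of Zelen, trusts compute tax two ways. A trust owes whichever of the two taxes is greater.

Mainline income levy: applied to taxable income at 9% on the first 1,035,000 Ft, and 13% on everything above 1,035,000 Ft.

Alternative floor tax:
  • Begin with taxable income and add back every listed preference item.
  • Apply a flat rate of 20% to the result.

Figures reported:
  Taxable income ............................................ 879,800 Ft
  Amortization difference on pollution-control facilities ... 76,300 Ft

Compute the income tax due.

191,220 Ft

Alternative floor tax:
  Adjusted income: 879,800 Ft + 76,300 Ft = 956,100 Ft
  956,100 Ft × 20% = 191,220 Ft

Mainline income levy:
  879,800 Ft × 9% = 79,182 Ft

191,220 Ft > 79,182 Ft, so the alternative floor tax is the binding amount.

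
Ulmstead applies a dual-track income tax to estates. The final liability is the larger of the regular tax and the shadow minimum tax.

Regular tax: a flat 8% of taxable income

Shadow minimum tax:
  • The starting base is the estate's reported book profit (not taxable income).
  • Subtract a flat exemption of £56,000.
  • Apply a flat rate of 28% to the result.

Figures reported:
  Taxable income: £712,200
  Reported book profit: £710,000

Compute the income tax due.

£183,120

Regular tax:
  £712,200 × 8% = £56,976

Shadow minimum tax:
  Base (reported book profit): £710,000
  Less exemption £56,000 → base £654,000
  £654,000 × 28% = £183,120

£183,120 > £56,976, so the shadow minimum tax is the binding amount.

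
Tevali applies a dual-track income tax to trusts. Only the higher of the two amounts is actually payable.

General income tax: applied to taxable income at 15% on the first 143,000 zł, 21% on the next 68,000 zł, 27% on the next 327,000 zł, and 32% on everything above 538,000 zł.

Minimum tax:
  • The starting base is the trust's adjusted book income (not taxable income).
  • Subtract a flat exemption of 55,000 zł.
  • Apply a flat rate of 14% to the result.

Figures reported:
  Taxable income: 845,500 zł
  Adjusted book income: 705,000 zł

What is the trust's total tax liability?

General income tax:
  143,000 zł × 15% = 21,450 zł
  68,000 zł × 21% = 14,280 zł
  327,000 zł × 27% = 88,290 zł
  307,500 zł × 32% = 98,400 zł
  → 222,420 zł

Minimum tax:
  Base (adjusted book income): 705,000 zł
  Less exemption 55,000 zł → base 650,000 zł
  650,000 zł × 14% = 91,000 zł

222,420 zł > 91,000 zł, so the general income tax governs.

222,420 zł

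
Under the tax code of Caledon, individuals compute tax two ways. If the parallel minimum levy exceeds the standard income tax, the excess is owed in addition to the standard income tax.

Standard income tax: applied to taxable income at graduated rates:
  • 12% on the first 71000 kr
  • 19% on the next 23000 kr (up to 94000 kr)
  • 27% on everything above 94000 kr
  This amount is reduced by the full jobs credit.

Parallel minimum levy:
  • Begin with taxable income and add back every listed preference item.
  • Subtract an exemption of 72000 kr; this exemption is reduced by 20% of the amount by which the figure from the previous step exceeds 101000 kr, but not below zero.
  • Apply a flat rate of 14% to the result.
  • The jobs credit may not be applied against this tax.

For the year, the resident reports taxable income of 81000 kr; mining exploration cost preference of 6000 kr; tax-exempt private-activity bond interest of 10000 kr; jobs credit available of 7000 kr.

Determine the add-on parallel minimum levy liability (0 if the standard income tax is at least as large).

80 kr

Standard income tax:
  71000 kr × 12% = 8520 kr
  10000 kr × 19% = 1900 kr
  → 10420 kr
  Less jobs credit 7000 kr → 3420 kr

Parallel minimum levy:
  Adjusted income: 81000 kr + 6000 kr + 10000 kr = 97000 kr
  Exemption: 97000 kr ≤ 101000 kr, so full 72000 kr applies
  Base: 97000 kr − 72000 kr = 25000 kr
  25000 kr × 14% = 3500 kr

Excess of parallel minimum levy over standard income tax: 3500 kr − 3420 kr = 80 kr.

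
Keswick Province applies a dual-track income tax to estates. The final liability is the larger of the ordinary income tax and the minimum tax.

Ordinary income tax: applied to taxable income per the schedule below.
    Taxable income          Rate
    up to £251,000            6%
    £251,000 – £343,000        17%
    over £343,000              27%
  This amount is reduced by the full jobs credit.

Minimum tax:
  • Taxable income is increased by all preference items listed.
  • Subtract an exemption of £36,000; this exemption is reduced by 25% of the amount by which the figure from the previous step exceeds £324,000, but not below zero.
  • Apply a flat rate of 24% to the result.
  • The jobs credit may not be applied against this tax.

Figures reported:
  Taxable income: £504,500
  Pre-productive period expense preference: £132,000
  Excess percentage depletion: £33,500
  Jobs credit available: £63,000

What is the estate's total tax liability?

Minimum tax:
  Adjusted income: £504,500 + £132,000 + £33,500 = £670,000
  Exemption: 25% × (£670,000 − £324,000) = £86,500 ≥ £36,000, so the exemption is fully phased out
  Base: £670,000 − £0 = £670,000
  £670,000 × 24% = £160,800

Ordinary income tax:
  £251,000 × 6% = £15,060
  £92,000 × 17% = £15,640
  £161,500 × 27% = £43,605
  → £74,305
  Less jobs credit £63,000 → £11,305

£160,800 > £11,305, so the minimum tax is the binding amount.

£160,800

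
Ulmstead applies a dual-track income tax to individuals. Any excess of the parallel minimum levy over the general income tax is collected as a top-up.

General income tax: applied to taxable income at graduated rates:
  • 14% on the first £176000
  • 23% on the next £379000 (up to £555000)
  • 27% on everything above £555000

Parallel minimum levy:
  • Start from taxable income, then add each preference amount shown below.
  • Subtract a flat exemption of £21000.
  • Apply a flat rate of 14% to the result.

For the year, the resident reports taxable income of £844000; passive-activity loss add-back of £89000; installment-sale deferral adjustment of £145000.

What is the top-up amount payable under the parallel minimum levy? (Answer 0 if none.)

£0

Parallel minimum levy:
  Adjusted income: £844000 + £89000 + £145000 = £1078000
  Less exemption £21000 → base £1057000
  £1057000 × 14% = £147980

General income tax:
  £176000 × 14% = £24640
  £379000 × 23% = £87170
  £289000 × 27% = £78030
  → £189840

£147980 ≤ £189840, so no add-on is due.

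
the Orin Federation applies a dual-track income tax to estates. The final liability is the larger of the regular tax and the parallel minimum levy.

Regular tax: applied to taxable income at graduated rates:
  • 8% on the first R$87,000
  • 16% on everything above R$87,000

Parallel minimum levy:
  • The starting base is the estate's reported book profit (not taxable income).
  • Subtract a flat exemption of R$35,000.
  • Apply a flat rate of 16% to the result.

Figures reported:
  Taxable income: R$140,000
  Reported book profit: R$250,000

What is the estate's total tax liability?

R$34,400

Parallel minimum levy:
  Base (reported book profit): R$250,000
  Less exemption R$35,000 → base R$215,000
  R$215,000 × 16% = R$34,400

Regular tax:
  R$87,000 × 8% = R$6,960
  R$53,000 × 16% = R$8,480
  → R$15,440

R$34,400 > R$15,440, so the parallel minimum levy is the binding amount.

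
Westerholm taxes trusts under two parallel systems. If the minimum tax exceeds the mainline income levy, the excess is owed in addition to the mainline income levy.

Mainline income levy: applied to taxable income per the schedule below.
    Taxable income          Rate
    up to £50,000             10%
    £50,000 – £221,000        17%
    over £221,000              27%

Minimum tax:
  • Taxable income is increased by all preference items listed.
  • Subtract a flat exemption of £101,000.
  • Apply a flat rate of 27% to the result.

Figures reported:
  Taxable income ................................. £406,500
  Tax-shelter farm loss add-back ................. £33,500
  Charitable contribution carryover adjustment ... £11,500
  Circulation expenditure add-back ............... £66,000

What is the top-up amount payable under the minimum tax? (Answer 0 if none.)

Minimum tax:
  Adjusted income: £406,500 + £33,500 + £11,500 + £66,000 = £517,500
  Less exemption £101,000 → base £416,500
  £416,500 × 27% = £112,455

Mainline income levy:
  £50,000 × 10% = £5,000
  £171,000 × 17% = £29,070
  £185,500 × 27% = £50,085
  → £84,155

Excess of minimum tax over mainline income levy: £112,455 − £84,155 = £28,300.

£28,300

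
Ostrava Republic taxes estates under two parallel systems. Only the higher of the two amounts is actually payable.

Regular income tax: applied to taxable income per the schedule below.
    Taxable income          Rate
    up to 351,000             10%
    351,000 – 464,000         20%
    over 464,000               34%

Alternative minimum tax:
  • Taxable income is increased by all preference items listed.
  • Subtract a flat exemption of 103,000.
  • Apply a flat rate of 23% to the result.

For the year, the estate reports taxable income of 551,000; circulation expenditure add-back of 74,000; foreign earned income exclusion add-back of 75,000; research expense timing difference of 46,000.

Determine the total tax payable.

147,890

Regular income tax:
  351,000 × 10% = 35,100
  113,000 × 20% = 22,600
  87,000 × 34% = 29,580
  → 87,280

Alternative minimum tax:
  Adjusted income: 551,000 + 74,000 + 75,000 + 46,000 = 746,000
  Less exemption 103,000 → base 643,000
  643,000 × 23% = 147,890

147,890 > 87,280, so the alternative minimum tax is the binding amount.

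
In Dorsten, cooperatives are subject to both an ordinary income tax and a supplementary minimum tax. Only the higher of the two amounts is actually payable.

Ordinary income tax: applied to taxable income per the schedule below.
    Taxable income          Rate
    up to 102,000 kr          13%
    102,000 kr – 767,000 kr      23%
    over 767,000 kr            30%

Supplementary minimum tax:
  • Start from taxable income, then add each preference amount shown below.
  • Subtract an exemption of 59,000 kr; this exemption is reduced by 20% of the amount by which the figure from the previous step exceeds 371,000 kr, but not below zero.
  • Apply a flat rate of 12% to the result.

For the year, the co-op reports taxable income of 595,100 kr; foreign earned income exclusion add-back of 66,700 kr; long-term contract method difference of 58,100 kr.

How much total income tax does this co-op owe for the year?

126,673 kr

Ordinary income tax:
  102,000 kr × 13% = 13,260 kr
  493,100 kr × 23% = 113,413 kr
  → 126,673 kr

Supplementary minimum tax:
  Adjusted income: 595,100 kr + 66,700 kr + 58,100 kr = 719,900 kr
  Exemption: 20% × (719,900 kr − 371,000 kr) = 69,780 kr ≥ 59,000 kr, so the exemption is fully phased out
  Base: 719,900 kr − 0 kr = 719,900 kr
  719,900 kr × 12% = 86,388 kr

126,673 kr > 86,388 kr, so the ordinary income tax governs.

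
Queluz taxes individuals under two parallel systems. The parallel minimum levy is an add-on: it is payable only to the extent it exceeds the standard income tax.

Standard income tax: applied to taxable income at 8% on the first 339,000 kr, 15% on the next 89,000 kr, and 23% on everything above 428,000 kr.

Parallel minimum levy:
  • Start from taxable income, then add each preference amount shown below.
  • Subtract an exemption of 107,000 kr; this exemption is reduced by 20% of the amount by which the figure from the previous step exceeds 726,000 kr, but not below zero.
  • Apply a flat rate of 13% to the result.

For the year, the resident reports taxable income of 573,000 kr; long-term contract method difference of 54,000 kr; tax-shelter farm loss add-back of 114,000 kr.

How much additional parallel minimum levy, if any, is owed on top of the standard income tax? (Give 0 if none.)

Standard income tax:
  339,000 kr × 8% = 27,120 kr
  89,000 kr × 15% = 13,350 kr
  145,000 kr × 23% = 33,350 kr
  → 73,820 kr

Parallel minimum levy:
  Adjusted income: 573,000 kr + 54,000 kr + 114,000 kr = 741,000 kr
  Exemption: 107,000 kr − 20% × (741,000 kr − 726,000 kr) = 107,000 kr − 3,000 kr = 104,000 kr
  Base: 741,000 kr − 104,000 kr = 637,000 kr
  637,000 kr × 13% = 82,810 kr

Excess of parallel minimum levy over standard income tax: 82,810 kr − 73,820 kr = 8,990 kr.

8,990 kr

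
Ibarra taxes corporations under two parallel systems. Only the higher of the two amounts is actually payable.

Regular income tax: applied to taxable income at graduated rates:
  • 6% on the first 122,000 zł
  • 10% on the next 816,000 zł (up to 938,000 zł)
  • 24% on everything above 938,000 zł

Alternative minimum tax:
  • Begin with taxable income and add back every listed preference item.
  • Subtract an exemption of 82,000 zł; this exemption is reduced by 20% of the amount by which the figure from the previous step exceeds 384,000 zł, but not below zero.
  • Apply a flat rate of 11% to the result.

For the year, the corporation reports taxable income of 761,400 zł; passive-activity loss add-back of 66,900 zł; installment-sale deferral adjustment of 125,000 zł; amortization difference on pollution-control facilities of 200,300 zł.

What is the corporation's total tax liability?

126,896 zł

Alternative minimum tax:
  Adjusted income: 761,400 zł + 66,900 zł + 125,000 zł + 200,300 zł = 1,153,600 zł
  Exemption: 20% × (1,153,600 zł − 384,000 zł) = 153,920 zł ≥ 82,000 zł, so the exemption is fully phased out
  Base: 1,153,600 zł − 0 zł = 1,153,600 zł
  1,153,600 zł × 11% = 126,896 zł

Regular income tax:
  122,000 zł × 6% = 7,320 zł
  639,400 zł × 10% = 63,940 zł
  → 71,260 zł

126,896 zł > 71,260 zł, so the alternative minimum tax is the binding amount.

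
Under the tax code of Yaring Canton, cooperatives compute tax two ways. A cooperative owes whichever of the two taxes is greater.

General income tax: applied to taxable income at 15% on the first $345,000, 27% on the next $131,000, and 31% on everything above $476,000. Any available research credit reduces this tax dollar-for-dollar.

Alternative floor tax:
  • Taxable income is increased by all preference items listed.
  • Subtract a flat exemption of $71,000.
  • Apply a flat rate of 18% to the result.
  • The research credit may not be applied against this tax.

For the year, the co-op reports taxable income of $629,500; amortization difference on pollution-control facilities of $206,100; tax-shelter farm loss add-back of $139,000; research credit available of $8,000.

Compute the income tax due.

Alternative floor tax:
  Adjusted income: $629,500 + $206,100 + $139,000 = $974,600
  Less exemption $71,000 → base $903,600
  $903,600 × 18% = $162,648

General income tax:
  $345,000 × 15% = $51,750
  $131,000 × 27% = $35,370
  $153,500 × 31% = $47,585
  → $134,705
  Less research credit $8,000 → $126,705

$162,648 > $126,705, so the alternative floor tax is the binding amount.

$162,648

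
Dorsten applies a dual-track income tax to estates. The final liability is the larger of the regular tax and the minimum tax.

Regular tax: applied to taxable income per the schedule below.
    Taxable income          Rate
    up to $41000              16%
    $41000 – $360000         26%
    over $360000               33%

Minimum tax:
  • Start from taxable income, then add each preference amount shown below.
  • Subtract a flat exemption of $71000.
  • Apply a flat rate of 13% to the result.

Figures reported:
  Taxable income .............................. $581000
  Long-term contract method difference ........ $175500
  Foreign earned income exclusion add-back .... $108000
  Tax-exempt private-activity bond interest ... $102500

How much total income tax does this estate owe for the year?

$162430

Regular tax:
  $41000 × 16% = $6560
  $319000 × 26% = $82940
  $221000 × 33% = $72930
  → $162430

Minimum tax:
  Adjusted income: $581000 + $175500 + $108000 + $102500 = $967000
  Less exemption $71000 → base $896000
  $896000 × 13% = $116480

$162430 > $116480, so the regular tax governs.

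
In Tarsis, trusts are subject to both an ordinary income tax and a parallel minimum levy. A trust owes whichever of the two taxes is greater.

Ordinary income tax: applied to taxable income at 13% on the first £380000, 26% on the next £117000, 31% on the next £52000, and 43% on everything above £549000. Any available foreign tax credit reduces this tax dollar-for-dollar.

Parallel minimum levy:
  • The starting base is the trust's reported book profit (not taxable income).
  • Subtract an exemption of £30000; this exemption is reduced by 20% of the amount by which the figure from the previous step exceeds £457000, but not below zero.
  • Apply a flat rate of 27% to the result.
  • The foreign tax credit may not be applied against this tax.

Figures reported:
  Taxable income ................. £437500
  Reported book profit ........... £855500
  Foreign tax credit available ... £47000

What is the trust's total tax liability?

£230985

Parallel minimum levy:
  Base (reported book profit): £855500
  Exemption: 20% × (£855500 − £457000) = £79700 ≥ £30000, so the exemption is fully phased out
  Base: £855500 − £0 = £855500
  £855500 × 27% = £230985

Ordinary income tax:
  £380000 × 13% = £49400
  £57500 × 26% = £14950
  → £64350
  Less foreign tax credit £47000 → £17350

£230985 > £17350, so the parallel minimum levy is the binding amount.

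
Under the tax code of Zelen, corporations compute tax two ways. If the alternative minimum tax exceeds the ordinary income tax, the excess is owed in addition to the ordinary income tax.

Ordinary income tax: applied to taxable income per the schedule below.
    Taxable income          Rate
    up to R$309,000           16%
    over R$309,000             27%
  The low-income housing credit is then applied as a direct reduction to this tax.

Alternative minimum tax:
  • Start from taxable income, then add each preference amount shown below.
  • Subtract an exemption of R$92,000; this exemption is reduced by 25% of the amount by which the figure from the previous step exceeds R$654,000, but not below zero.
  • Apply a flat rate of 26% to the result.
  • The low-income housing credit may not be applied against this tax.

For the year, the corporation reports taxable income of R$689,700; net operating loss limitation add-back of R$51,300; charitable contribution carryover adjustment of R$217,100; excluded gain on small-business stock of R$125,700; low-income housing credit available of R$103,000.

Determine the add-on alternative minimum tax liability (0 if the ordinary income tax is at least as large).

Alternative minimum tax:
  Adjusted income: R$689,700 + R$51,300 + R$217,100 + R$125,700 = R$1,083,800
  Exemption: 25% × (R$1,083,800 − R$654,000) = R$107,450 ≥ R$92,000, so the exemption is fully phased out
  Base: R$1,083,800 − R$0 = R$1,083,800
  R$1,083,800 × 26% = R$281,788

Ordinary income tax:
  R$309,000 × 16% = R$49,440
  R$380,700 × 27% = R$102,789
  → R$152,229
  Less low-income housing credit R$103,000 → R$49,229

Excess of alternative minimum tax over ordinary income tax: R$281,788 − R$49,229 = R$232,559.

R$232,559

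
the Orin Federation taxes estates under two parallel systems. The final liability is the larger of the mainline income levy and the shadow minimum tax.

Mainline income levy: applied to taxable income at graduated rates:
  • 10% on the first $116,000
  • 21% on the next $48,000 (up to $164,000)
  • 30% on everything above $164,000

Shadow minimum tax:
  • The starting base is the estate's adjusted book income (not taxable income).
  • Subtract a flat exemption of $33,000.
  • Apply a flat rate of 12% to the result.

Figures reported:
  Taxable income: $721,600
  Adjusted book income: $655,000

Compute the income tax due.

Mainline income levy:
  $116,000 × 10% = $11,600
  $48,000 × 21% = $10,080
  $557,600 × 30% = $167,280
  → $188,960

Shadow minimum tax:
  Base (adjusted book income): $655,000
  Less exemption $33,000 → base $622,000
  $622,000 × 12% = $74,640

$188,960 > $74,640, so the mainline income levy governs.

$188,960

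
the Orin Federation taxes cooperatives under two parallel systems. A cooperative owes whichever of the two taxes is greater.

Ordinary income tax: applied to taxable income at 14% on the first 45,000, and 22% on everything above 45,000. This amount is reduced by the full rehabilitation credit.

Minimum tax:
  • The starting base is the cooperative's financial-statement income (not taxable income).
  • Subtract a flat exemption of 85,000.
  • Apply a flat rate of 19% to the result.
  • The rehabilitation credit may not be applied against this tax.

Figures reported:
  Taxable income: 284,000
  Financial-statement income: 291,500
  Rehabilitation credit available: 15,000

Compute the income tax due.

Minimum tax:
  Base (financial-statement income): 291,500
  Less exemption 85,000 → base 206,500
  206,500 × 19% = 39,235

Ordinary income tax:
  45,000 × 14% = 6,300
  239,000 × 22% = 52,580
  → 58,880
  Less rehabilitation credit 15,000 → 43,880

43,880 > 39,235, so the ordinary income tax governs.

43,880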